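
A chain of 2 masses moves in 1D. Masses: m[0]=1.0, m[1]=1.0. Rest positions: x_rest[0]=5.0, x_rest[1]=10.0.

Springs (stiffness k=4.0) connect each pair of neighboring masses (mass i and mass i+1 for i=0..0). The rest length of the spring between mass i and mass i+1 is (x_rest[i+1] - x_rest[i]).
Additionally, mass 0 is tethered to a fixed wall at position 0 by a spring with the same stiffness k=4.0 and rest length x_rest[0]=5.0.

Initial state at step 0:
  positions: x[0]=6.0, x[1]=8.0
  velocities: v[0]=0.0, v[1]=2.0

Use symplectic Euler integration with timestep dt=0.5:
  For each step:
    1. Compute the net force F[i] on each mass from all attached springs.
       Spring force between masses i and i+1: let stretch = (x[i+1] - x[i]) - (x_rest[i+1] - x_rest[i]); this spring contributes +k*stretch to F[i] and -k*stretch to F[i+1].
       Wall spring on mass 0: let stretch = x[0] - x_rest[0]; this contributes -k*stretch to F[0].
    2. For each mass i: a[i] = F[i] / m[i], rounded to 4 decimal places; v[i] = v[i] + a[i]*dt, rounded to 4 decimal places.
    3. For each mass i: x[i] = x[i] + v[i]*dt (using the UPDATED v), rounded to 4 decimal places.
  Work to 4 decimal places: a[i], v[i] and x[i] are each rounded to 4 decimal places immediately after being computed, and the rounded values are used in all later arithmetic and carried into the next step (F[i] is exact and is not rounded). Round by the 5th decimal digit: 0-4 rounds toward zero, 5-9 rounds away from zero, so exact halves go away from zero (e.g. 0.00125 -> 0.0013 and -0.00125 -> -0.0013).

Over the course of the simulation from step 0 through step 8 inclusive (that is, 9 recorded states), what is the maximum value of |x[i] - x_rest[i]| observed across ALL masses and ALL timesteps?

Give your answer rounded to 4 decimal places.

Answer: 4.0000

Derivation:
Step 0: x=[6.0000 8.0000] v=[0.0000 2.0000]
Step 1: x=[2.0000 12.0000] v=[-8.0000 8.0000]
Step 2: x=[6.0000 11.0000] v=[8.0000 -2.0000]
Step 3: x=[9.0000 10.0000] v=[6.0000 -2.0000]
Step 4: x=[4.0000 13.0000] v=[-10.0000 6.0000]
Step 5: x=[4.0000 12.0000] v=[0.0000 -2.0000]
Step 6: x=[8.0000 8.0000] v=[8.0000 -8.0000]
Step 7: x=[4.0000 9.0000] v=[-8.0000 2.0000]
Step 8: x=[1.0000 10.0000] v=[-6.0000 2.0000]
Max displacement = 4.0000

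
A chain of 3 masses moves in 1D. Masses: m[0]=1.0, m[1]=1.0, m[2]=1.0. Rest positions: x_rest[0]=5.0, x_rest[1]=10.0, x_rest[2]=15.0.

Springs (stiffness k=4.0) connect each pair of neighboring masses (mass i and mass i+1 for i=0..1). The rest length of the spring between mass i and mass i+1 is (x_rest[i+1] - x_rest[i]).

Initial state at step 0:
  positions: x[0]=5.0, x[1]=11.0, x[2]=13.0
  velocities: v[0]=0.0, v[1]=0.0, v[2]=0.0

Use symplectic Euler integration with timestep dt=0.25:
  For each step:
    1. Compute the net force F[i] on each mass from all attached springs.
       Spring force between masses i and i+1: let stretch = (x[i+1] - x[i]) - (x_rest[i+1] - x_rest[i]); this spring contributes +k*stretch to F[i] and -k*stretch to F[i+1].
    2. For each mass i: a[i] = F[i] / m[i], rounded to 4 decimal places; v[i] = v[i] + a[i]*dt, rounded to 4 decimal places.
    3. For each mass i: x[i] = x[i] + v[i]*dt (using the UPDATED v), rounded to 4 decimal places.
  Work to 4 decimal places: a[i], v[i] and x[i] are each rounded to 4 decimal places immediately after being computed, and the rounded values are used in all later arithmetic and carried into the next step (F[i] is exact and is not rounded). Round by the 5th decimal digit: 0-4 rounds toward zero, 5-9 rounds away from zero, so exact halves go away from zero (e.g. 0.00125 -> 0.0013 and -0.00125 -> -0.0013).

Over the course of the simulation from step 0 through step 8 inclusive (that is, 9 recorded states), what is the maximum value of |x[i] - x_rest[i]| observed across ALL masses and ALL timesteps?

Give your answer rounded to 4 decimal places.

Step 0: x=[5.0000 11.0000 13.0000] v=[0.0000 0.0000 0.0000]
Step 1: x=[5.2500 10.0000 13.7500] v=[1.0000 -4.0000 3.0000]
Step 2: x=[5.4375 8.7500 14.8125] v=[0.7500 -5.0000 4.2500]
Step 3: x=[5.2031 8.1875 15.6094] v=[-0.9375 -2.2500 3.1875]
Step 4: x=[4.4648 8.7344 15.8008] v=[-2.9531 2.1875 0.7656]
Step 5: x=[3.5439 9.9805 15.4756] v=[-3.6835 4.9843 -1.3008]
Step 6: x=[2.9822 10.9912 15.0266] v=[-2.2469 4.0428 -1.7959]
Step 7: x=[3.1727 11.0085 14.8188] v=[0.7621 0.0692 -0.8313]
Step 8: x=[4.0722 10.0194 14.9084] v=[3.5979 -3.9563 0.3584]
Max displacement = 2.0178

Answer: 2.0178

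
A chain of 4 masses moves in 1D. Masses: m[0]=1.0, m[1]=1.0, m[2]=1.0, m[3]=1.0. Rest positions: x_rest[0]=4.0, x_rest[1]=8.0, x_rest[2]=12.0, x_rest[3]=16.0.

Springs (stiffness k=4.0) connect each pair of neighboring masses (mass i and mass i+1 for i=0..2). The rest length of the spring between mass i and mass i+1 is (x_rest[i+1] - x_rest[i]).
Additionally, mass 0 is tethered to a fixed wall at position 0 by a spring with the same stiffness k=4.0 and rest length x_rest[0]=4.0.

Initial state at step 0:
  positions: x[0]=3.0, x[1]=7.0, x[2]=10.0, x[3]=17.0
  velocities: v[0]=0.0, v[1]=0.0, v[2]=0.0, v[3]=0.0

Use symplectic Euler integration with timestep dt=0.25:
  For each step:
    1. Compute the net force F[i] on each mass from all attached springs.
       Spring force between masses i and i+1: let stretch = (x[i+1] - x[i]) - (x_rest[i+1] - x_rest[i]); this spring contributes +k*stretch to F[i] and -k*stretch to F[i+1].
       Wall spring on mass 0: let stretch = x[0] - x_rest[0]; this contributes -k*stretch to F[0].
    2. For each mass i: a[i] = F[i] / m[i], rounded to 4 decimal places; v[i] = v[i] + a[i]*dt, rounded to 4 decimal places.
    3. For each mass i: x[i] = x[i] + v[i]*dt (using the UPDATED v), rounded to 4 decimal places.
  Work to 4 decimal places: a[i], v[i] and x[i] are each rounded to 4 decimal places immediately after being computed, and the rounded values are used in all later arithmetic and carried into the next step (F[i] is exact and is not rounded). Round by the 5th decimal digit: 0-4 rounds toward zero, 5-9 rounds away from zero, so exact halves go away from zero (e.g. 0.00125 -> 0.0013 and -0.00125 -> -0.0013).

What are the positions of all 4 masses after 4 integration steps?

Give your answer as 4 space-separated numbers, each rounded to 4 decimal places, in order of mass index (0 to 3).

Step 0: x=[3.0000 7.0000 10.0000 17.0000] v=[0.0000 0.0000 0.0000 0.0000]
Step 1: x=[3.2500 6.7500 11.0000 16.2500] v=[1.0000 -1.0000 4.0000 -3.0000]
Step 2: x=[3.5625 6.6875 12.2500 15.1875] v=[1.2500 -0.2500 5.0000 -4.2500]
Step 3: x=[3.7656 7.2344 12.8438 14.3906] v=[0.8125 2.1875 2.3750 -3.1875]
Step 4: x=[3.8945 8.3164 12.4219 14.2070] v=[0.5157 4.3281 -1.6876 -0.7343]

Answer: 3.8945 8.3164 12.4219 14.2070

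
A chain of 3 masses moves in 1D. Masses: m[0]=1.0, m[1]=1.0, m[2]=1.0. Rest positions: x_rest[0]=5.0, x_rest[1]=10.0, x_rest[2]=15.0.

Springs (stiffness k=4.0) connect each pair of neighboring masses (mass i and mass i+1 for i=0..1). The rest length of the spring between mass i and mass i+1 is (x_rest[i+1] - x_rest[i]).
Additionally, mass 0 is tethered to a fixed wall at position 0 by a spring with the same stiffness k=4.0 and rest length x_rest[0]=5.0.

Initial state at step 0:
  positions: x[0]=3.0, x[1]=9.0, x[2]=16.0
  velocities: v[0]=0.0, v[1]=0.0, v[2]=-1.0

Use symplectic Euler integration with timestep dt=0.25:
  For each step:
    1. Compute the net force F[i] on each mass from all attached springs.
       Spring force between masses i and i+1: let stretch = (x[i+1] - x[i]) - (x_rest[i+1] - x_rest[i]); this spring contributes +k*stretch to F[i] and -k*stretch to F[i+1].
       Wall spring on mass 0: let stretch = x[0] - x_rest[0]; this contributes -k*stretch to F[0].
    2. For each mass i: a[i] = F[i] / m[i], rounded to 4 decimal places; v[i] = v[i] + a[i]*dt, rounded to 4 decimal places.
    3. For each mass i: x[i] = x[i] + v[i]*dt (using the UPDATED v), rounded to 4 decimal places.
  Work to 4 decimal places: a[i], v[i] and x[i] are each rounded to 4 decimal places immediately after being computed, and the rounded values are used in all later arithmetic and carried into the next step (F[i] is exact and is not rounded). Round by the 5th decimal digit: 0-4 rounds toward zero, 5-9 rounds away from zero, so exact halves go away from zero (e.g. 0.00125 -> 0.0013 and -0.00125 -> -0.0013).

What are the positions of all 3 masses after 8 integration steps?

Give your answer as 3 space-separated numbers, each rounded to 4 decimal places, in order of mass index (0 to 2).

Step 0: x=[3.0000 9.0000 16.0000] v=[0.0000 0.0000 -1.0000]
Step 1: x=[3.7500 9.2500 15.2500] v=[3.0000 1.0000 -3.0000]
Step 2: x=[4.9375 9.6250 14.2500] v=[4.7500 1.5000 -4.0000]
Step 3: x=[6.0625 9.9844 13.3438] v=[4.5000 1.4375 -3.6250]
Step 4: x=[6.6524 10.2032 12.8477] v=[2.3594 0.8750 -1.9844]
Step 5: x=[6.4669 10.1954 12.9405] v=[-0.7422 -0.0313 0.3711]
Step 6: x=[5.5968 9.9417 13.5970] v=[-3.4806 -1.0147 2.6260]
Step 7: x=[4.4137 9.5156 14.5897] v=[-4.7325 -1.7043 3.9707]
Step 8: x=[3.4026 9.0826 15.5639] v=[-4.0443 -1.7321 3.8966]

Answer: 3.4026 9.0826 15.5639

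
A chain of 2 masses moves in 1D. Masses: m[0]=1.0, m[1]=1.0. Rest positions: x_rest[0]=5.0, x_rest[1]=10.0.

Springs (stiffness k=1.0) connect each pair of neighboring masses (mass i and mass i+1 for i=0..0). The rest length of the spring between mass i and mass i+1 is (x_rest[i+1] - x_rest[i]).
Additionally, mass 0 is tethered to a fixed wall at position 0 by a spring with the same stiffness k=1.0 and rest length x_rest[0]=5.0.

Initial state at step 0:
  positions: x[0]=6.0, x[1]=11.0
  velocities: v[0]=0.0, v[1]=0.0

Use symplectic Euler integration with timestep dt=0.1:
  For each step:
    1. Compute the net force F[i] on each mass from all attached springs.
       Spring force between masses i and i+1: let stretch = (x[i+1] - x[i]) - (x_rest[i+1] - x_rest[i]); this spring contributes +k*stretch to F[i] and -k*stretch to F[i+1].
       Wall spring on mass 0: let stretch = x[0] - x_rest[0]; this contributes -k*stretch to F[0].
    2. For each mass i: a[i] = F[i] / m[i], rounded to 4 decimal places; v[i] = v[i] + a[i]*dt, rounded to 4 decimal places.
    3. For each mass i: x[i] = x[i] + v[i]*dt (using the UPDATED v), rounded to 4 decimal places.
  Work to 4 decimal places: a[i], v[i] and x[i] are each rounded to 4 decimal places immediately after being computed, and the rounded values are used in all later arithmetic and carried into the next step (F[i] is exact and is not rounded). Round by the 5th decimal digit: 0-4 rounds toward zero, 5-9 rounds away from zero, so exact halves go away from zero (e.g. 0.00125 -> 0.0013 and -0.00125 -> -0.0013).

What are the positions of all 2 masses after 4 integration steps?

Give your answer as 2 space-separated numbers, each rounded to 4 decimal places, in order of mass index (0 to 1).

Answer: 5.9030 10.9985

Derivation:
Step 0: x=[6.0000 11.0000] v=[0.0000 0.0000]
Step 1: x=[5.9900 11.0000] v=[-0.1000 0.0000]
Step 2: x=[5.9702 10.9999] v=[-0.1980 -0.0010]
Step 3: x=[5.9410 10.9995] v=[-0.2921 -0.0040]
Step 4: x=[5.9030 10.9985] v=[-0.3804 -0.0099]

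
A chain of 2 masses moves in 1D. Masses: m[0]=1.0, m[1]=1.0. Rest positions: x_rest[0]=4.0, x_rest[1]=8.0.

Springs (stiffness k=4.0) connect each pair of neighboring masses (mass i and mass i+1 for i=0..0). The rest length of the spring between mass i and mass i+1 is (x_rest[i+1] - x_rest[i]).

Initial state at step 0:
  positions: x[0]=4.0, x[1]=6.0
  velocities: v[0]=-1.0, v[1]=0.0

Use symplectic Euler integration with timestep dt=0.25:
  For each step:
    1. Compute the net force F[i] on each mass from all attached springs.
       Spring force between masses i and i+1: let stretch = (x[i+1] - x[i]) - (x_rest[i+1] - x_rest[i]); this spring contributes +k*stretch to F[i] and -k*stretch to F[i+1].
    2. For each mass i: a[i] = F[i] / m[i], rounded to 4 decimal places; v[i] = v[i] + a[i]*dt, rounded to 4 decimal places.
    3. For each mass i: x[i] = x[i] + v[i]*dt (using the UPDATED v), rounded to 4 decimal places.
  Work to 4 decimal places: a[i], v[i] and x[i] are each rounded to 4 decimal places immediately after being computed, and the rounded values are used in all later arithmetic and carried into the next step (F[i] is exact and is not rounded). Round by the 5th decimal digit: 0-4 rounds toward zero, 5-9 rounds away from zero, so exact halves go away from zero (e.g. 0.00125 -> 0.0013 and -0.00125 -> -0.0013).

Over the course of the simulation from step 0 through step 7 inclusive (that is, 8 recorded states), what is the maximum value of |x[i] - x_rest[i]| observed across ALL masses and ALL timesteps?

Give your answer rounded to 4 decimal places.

Answer: 2.7479

Derivation:
Step 0: x=[4.0000 6.0000] v=[-1.0000 0.0000]
Step 1: x=[3.2500 6.5000] v=[-3.0000 2.0000]
Step 2: x=[2.3125 7.1875] v=[-3.7500 2.7500]
Step 3: x=[1.5938 7.6563] v=[-2.8750 1.8750]
Step 4: x=[1.3907 7.6094] v=[-0.8125 -0.1875]
Step 5: x=[1.7423 7.0079] v=[1.4062 -2.4062]
Step 6: x=[2.4103 6.0900] v=[2.6718 -3.6718]
Step 7: x=[2.9982 5.2521] v=[2.3515 -3.3515]
Max displacement = 2.7479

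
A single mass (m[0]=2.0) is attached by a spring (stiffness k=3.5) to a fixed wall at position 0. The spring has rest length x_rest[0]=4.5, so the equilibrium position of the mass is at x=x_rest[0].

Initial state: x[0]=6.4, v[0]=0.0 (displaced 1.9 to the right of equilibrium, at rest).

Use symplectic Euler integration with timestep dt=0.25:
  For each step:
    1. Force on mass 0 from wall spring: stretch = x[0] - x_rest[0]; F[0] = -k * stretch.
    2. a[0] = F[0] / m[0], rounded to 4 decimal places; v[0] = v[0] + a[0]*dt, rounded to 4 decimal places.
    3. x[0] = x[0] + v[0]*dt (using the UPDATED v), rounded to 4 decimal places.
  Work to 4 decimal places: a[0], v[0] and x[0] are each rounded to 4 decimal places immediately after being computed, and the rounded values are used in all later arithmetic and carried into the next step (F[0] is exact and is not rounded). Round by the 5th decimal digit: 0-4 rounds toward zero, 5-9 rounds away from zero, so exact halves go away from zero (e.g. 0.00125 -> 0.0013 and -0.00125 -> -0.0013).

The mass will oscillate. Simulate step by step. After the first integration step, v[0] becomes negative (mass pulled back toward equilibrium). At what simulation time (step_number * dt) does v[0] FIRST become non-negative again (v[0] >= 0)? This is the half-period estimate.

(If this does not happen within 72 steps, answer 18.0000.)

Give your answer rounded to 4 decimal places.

Step 0: x=[6.4000] v=[0.0000]
Step 1: x=[6.1922] v=[-0.8313]
Step 2: x=[5.7993] v=[-1.5717]
Step 3: x=[5.2643] v=[-2.1402]
Step 4: x=[4.6457] v=[-2.4746]
Step 5: x=[4.0111] v=[-2.5384]
Step 6: x=[3.4300] v=[-2.3245]
Step 7: x=[2.9659] v=[-1.8564]
Step 8: x=[2.6696] v=[-1.1852]
Step 9: x=[2.5735] v=[-0.3844]
Step 10: x=[2.6881] v=[0.4585]
First v>=0 after going negative at step 10, time=2.5000

Answer: 2.5000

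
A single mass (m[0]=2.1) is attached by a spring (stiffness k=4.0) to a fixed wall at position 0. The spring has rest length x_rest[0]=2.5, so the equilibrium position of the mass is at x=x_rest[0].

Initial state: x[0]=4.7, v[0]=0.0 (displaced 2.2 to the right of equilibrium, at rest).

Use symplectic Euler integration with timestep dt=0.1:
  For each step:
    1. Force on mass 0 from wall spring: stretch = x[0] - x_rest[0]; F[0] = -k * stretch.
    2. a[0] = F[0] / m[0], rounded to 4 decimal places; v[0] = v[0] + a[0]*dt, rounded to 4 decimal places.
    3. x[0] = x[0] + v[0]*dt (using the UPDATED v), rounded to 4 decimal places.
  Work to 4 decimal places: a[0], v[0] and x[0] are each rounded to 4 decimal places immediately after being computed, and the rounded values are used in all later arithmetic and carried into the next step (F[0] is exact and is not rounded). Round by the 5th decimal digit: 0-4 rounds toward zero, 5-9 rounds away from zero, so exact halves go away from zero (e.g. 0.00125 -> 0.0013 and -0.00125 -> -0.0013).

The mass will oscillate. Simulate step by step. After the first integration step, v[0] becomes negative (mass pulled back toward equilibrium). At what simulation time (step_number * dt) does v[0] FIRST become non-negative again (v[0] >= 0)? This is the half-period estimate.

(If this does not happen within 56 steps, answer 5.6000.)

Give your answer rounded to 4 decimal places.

Step 0: x=[4.7000] v=[0.0000]
Step 1: x=[4.6581] v=[-0.4191]
Step 2: x=[4.5751] v=[-0.8302]
Step 3: x=[4.4526] v=[-1.2255]
Step 4: x=[4.2929] v=[-1.5974]
Step 5: x=[4.0990] v=[-1.9389]
Step 6: x=[3.8747] v=[-2.2435]
Step 7: x=[3.6242] v=[-2.5054]
Step 8: x=[3.3523] v=[-2.7195]
Step 9: x=[3.0641] v=[-2.8818]
Step 10: x=[2.7652] v=[-2.9893]
Step 11: x=[2.4612] v=[-3.0398]
Step 12: x=[2.1580] v=[-3.0324]
Step 13: x=[1.8613] v=[-2.9673]
Step 14: x=[1.5767] v=[-2.8456]
Step 15: x=[1.3097] v=[-2.6697]
Step 16: x=[1.0654] v=[-2.4430]
Step 17: x=[0.8484] v=[-2.1697]
Step 18: x=[0.6629] v=[-1.8551]
Step 19: x=[0.5124] v=[-1.5052]
Step 20: x=[0.3997] v=[-1.1266]
Step 21: x=[0.3271] v=[-0.7265]
Step 22: x=[0.2958] v=[-0.3126]
Step 23: x=[0.3065] v=[0.1073]
First v>=0 after going negative at step 23, time=2.3000

Answer: 2.3000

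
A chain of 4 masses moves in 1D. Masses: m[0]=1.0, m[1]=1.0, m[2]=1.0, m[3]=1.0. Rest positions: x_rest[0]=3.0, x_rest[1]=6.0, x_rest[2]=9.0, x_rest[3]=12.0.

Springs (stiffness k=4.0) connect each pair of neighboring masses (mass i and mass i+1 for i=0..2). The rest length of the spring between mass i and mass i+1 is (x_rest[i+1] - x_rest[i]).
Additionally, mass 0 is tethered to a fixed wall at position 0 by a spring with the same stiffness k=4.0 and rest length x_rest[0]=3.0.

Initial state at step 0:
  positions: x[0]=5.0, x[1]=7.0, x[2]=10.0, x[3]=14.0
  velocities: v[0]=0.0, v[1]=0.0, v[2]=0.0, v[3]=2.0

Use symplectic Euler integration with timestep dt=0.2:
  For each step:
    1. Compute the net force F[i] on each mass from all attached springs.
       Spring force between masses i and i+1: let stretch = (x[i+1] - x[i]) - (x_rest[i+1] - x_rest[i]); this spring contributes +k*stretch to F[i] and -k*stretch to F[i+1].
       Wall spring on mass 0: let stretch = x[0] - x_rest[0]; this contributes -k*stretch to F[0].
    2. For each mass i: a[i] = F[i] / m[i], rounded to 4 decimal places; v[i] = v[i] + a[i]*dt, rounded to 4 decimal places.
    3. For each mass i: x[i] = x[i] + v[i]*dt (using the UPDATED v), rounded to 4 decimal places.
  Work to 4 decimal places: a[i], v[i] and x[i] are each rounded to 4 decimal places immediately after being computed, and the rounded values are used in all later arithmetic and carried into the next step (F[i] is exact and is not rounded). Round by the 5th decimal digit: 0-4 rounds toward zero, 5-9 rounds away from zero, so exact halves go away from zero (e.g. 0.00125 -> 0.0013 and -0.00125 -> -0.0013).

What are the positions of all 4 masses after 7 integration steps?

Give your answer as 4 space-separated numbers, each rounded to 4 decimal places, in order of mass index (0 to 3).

Step 0: x=[5.0000 7.0000 10.0000 14.0000] v=[0.0000 0.0000 0.0000 2.0000]
Step 1: x=[4.5200 7.1600 10.1600 14.2400] v=[-2.4000 0.8000 0.8000 1.2000]
Step 2: x=[3.7392 7.3776 10.4928 14.3072] v=[-3.9040 1.0880 1.6640 0.3360]
Step 3: x=[2.9423 7.5115 10.9375 14.2441] v=[-3.9846 0.6694 2.2234 -0.3155]
Step 4: x=[2.4057 7.4625 11.3631 14.1319] v=[-2.6831 -0.2452 2.1279 -0.5608]
Step 5: x=[2.2933 7.2285 11.6076 14.0567] v=[-0.5622 -1.1702 1.2225 -0.3758]
Step 6: x=[2.6036 6.9055 11.5433 14.0697] v=[1.5513 -1.6151 -0.3215 0.0649]
Step 7: x=[3.1856 6.6362 11.1412 14.1585] v=[2.9099 -1.3464 -2.0106 0.4438]

Answer: 3.1856 6.6362 11.1412 14.1585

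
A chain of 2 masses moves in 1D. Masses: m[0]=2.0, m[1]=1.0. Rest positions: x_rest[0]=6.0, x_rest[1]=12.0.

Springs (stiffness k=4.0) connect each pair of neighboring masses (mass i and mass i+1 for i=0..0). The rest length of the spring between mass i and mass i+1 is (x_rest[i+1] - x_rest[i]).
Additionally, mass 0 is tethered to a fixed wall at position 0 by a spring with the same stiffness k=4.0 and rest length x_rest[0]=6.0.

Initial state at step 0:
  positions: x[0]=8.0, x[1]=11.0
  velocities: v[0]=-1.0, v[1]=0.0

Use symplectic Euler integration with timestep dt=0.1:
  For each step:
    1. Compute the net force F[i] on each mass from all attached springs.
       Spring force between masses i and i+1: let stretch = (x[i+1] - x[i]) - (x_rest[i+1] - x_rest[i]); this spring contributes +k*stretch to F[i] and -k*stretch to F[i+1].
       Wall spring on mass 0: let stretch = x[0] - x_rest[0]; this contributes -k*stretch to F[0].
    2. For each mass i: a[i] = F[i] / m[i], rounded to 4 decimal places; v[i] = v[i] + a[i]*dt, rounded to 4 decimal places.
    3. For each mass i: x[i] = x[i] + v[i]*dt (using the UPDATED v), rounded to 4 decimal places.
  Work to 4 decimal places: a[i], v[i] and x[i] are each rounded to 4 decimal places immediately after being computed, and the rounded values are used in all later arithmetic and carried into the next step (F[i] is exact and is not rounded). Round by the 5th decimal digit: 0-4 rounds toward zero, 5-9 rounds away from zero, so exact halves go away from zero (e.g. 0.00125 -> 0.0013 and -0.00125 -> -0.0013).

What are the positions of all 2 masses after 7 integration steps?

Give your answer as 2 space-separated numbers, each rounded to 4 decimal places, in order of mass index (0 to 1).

Step 0: x=[8.0000 11.0000] v=[-1.0000 0.0000]
Step 1: x=[7.8000 11.1200] v=[-2.0000 1.2000]
Step 2: x=[7.5104 11.3472] v=[-2.8960 2.2720]
Step 3: x=[7.1473 11.6609] v=[-3.6307 3.1373]
Step 4: x=[6.7316 12.0341] v=[-4.1574 3.7319]
Step 5: x=[6.2873 12.4352] v=[-4.4432 4.0109]
Step 6: x=[5.8402 12.8304] v=[-4.4711 3.9517]
Step 7: x=[5.4161 13.1860] v=[-4.2411 3.5556]

Answer: 5.4161 13.1860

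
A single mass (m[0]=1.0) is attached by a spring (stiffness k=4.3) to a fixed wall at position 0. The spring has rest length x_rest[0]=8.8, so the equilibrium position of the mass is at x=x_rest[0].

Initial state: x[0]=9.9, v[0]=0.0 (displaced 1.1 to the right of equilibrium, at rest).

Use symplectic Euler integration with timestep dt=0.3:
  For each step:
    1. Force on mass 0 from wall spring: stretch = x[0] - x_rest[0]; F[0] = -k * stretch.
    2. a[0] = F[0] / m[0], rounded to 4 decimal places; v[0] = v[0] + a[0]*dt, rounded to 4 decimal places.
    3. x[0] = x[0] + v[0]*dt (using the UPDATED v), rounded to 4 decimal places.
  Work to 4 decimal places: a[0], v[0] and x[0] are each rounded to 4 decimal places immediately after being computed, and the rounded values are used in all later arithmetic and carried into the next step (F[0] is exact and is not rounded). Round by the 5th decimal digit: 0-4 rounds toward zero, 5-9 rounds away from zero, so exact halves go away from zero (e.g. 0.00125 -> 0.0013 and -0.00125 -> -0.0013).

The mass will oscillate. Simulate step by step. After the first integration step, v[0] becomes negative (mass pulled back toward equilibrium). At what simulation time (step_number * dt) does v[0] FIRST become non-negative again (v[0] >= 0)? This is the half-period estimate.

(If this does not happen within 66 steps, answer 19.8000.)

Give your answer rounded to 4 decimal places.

Answer: 1.5000

Derivation:
Step 0: x=[9.9000] v=[0.0000]
Step 1: x=[9.4743] v=[-1.4190]
Step 2: x=[8.7876] v=[-2.2889]
Step 3: x=[8.1057] v=[-2.2729]
Step 4: x=[7.6925] v=[-1.3773]
Step 5: x=[7.7079] v=[0.0514]
First v>=0 after going negative at step 5, time=1.5000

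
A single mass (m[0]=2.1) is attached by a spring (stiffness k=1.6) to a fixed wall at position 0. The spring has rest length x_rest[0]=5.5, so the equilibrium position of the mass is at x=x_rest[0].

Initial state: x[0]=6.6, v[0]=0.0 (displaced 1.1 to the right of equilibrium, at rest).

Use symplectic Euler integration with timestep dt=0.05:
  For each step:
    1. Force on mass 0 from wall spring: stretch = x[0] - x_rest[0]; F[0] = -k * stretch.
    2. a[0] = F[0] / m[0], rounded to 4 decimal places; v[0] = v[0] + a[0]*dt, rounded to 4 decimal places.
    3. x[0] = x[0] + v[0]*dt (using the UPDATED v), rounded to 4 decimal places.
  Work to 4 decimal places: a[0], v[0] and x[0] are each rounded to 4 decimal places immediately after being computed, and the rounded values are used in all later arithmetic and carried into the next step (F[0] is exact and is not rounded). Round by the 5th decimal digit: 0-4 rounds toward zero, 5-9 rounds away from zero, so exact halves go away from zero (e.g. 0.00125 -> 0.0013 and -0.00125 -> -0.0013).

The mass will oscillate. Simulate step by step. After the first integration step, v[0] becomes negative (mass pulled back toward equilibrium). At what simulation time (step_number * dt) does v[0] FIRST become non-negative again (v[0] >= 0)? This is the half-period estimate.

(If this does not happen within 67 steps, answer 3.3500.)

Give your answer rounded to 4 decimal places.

Step 0: x=[6.6000] v=[0.0000]
Step 1: x=[6.5979] v=[-0.0419]
Step 2: x=[6.5937] v=[-0.0837]
Step 3: x=[6.5874] v=[-0.1254]
Step 4: x=[6.5791] v=[-0.1668]
Step 5: x=[6.5687] v=[-0.2079]
Step 6: x=[6.5563] v=[-0.2486]
Step 7: x=[6.5419] v=[-0.2888]
Step 8: x=[6.5255] v=[-0.3285]
Step 9: x=[6.5071] v=[-0.3676]
Step 10: x=[6.4868] v=[-0.4060]
Step 11: x=[6.4646] v=[-0.4436]
Step 12: x=[6.4406] v=[-0.4803]
Step 13: x=[6.4148] v=[-0.5161]
Step 14: x=[6.3873] v=[-0.5510]
Step 15: x=[6.3581] v=[-0.5848]
Step 16: x=[6.3272] v=[-0.6175]
Step 17: x=[6.2948] v=[-0.6490]
Step 18: x=[6.2608] v=[-0.6793]
Step 19: x=[6.2254] v=[-0.7083]
Step 20: x=[6.1886] v=[-0.7359]
Step 21: x=[6.1505] v=[-0.7621]
Step 22: x=[6.1112] v=[-0.7869]
Step 23: x=[6.0707] v=[-0.8102]
Step 24: x=[6.0291] v=[-0.8319]
Step 25: x=[5.9865] v=[-0.8521]
Step 26: x=[5.9430] v=[-0.8706]
Step 27: x=[5.8986] v=[-0.8875]
Step 28: x=[5.8535] v=[-0.9027]
Step 29: x=[5.8077] v=[-0.9162]
Step 30: x=[5.7613] v=[-0.9279]
Step 31: x=[5.7144] v=[-0.9379]
Step 32: x=[5.6671] v=[-0.9461]
Step 33: x=[5.6195] v=[-0.9525]
Step 34: x=[5.5716] v=[-0.9571]
Step 35: x=[5.5236] v=[-0.9598]
Step 36: x=[5.4756] v=[-0.9607]
Step 37: x=[5.4276] v=[-0.9598]
Step 38: x=[5.3798] v=[-0.9570]
Step 39: x=[5.3322] v=[-0.9524]
Step 40: x=[5.2849] v=[-0.9460]
Step 41: x=[5.2380] v=[-0.9378]
Step 42: x=[5.1916] v=[-0.9278]
Step 43: x=[5.1458] v=[-0.9161]
Step 44: x=[5.1007] v=[-0.9026]
Step 45: x=[5.0563] v=[-0.8874]
Step 46: x=[5.0128] v=[-0.8705]
Step 47: x=[4.9702] v=[-0.8519]
Step 48: x=[4.9286] v=[-0.8317]
Step 49: x=[4.8881] v=[-0.8099]
Step 50: x=[4.8488] v=[-0.7866]
Step 51: x=[4.8107] v=[-0.7618]
Step 52: x=[4.7739] v=[-0.7355]
Step 53: x=[4.7385] v=[-0.7078]
Step 54: x=[4.7046] v=[-0.6788]
Step 55: x=[4.6722] v=[-0.6485]
Step 56: x=[4.6414] v=[-0.6170]
Step 57: x=[4.6122] v=[-0.5843]
Step 58: x=[4.5847] v=[-0.5505]
Step 59: x=[4.5589] v=[-0.5156]
Step 60: x=[4.5349] v=[-0.4798]
Step 61: x=[4.5128] v=[-0.4430]
Step 62: x=[4.4925] v=[-0.4054]
Step 63: x=[4.4742] v=[-0.3670]
Step 64: x=[4.4578] v=[-0.3279]
Step 65: x=[4.4434] v=[-0.2882]
Step 66: x=[4.4310] v=[-0.2480]
Step 67: x=[4.4206] v=[-0.2073]
v[0] did not become non-negative within 67 steps; using fallback time=3.3500

Answer: 3.3500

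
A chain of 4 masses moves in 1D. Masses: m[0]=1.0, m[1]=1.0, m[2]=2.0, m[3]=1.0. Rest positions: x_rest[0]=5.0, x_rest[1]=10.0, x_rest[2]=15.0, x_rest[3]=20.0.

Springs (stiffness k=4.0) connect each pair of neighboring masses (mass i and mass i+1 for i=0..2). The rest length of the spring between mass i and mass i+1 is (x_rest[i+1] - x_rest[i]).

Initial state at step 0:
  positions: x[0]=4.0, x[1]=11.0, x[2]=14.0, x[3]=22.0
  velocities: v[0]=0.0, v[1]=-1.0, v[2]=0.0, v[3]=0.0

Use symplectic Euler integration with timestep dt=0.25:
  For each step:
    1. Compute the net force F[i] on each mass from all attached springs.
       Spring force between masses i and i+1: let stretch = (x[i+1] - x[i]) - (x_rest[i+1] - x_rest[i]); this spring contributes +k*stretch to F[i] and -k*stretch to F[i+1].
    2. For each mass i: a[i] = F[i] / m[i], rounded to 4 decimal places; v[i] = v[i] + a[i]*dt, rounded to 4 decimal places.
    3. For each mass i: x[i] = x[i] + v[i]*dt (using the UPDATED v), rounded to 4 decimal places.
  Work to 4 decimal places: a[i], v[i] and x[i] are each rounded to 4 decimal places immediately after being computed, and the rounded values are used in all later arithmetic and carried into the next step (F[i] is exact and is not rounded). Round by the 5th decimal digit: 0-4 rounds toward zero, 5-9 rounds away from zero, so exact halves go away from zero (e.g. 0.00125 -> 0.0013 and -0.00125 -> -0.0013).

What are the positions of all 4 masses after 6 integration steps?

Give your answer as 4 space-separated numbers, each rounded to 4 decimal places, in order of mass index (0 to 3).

Step 0: x=[4.0000 11.0000 14.0000 22.0000] v=[0.0000 -1.0000 0.0000 0.0000]
Step 1: x=[4.5000 9.7500 14.6250 21.2500] v=[2.0000 -5.0000 2.5000 -3.0000]
Step 2: x=[5.0625 8.4063 15.4688 20.0938] v=[2.2500 -5.3750 3.3750 -4.6250]
Step 3: x=[5.2110 7.9922 16.0079 19.0313] v=[0.5938 -1.6563 2.1563 -4.2500]
Step 4: x=[4.8048 8.8868 15.9229 18.4630] v=[-1.6250 3.5782 -0.3399 -2.2734]
Step 5: x=[4.1691 10.5199 15.2759 18.5096] v=[-2.5430 6.5323 -2.5879 0.1865]
Step 6: x=[3.8711 11.7543 14.4386 18.9978] v=[-1.1922 4.9375 -3.3491 1.9528]

Answer: 3.8711 11.7543 14.4386 18.9978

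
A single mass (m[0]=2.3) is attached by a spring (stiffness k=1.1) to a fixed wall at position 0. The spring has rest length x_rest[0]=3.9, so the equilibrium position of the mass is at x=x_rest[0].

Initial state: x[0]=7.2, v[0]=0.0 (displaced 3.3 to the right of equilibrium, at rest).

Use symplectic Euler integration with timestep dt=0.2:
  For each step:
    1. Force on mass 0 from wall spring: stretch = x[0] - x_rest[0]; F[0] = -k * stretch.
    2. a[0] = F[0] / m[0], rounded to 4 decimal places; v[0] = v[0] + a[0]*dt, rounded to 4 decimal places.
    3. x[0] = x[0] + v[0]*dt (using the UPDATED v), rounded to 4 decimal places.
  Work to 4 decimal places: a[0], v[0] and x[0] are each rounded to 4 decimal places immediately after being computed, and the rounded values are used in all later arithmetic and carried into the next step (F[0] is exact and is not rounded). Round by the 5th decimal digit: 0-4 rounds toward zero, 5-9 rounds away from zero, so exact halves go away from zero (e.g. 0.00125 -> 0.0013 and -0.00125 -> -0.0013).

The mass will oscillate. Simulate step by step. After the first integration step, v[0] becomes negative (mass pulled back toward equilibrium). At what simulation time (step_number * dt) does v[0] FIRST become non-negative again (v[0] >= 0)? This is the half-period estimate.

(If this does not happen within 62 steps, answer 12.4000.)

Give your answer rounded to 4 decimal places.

Answer: 4.6000

Derivation:
Step 0: x=[7.2000] v=[0.0000]
Step 1: x=[7.1369] v=[-0.3157]
Step 2: x=[7.0118] v=[-0.6253]
Step 3: x=[6.8272] v=[-0.9230]
Step 4: x=[6.5866] v=[-1.2030]
Step 5: x=[6.2946] v=[-1.4600]
Step 6: x=[5.9568] v=[-1.6890]
Step 7: x=[5.5797] v=[-1.8857]
Step 8: x=[5.1704] v=[-2.0464]
Step 9: x=[4.7368] v=[-2.1679]
Step 10: x=[4.2872] v=[-2.2479]
Step 11: x=[3.8302] v=[-2.2849]
Step 12: x=[3.3746] v=[-2.2782]
Step 13: x=[2.9290] v=[-2.2279]
Step 14: x=[2.5020] v=[-2.1350]
Step 15: x=[2.1017] v=[-2.0013]
Step 16: x=[1.7358] v=[-1.8293]
Step 17: x=[1.4113] v=[-1.6223]
Step 18: x=[1.1344] v=[-1.3843]
Step 19: x=[0.9104] v=[-1.1198]
Step 20: x=[0.7436] v=[-0.8338]
Step 21: x=[0.6372] v=[-0.5319]
Step 22: x=[0.5932] v=[-0.2198]
Step 23: x=[0.6125] v=[0.0965]
First v>=0 after going negative at step 23, time=4.6000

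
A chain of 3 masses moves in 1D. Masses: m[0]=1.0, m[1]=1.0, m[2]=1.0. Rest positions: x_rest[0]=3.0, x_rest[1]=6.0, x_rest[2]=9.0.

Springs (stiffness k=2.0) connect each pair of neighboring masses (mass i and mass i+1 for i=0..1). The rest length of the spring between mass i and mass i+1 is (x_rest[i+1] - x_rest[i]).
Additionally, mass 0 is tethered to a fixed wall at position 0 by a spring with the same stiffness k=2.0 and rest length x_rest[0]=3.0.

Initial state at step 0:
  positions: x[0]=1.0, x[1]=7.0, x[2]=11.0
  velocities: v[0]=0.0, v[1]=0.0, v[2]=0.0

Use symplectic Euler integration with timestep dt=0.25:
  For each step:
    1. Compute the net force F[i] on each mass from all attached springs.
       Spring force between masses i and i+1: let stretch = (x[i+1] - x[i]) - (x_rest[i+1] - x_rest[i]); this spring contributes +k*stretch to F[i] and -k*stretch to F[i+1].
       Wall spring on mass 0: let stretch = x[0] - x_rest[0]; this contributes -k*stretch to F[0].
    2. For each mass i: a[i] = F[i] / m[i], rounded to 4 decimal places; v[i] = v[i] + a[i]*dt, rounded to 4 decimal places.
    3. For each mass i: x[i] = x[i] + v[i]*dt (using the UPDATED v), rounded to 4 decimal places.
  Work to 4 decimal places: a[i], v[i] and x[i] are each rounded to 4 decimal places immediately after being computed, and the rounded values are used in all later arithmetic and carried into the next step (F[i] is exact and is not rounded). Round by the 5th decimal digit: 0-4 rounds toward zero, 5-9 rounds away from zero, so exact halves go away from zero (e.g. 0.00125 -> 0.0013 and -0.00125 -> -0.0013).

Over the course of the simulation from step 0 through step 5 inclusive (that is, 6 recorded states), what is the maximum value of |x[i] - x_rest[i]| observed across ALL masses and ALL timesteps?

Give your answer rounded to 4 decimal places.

Answer: 2.3669

Derivation:
Step 0: x=[1.0000 7.0000 11.0000] v=[0.0000 0.0000 0.0000]
Step 1: x=[1.6250 6.7500 10.8750] v=[2.5000 -1.0000 -0.5000]
Step 2: x=[2.6875 6.3750 10.6094] v=[4.2500 -1.5000 -1.0625]
Step 3: x=[3.8750 6.0684 10.1895] v=[4.7500 -1.2266 -1.6797]
Step 4: x=[4.8523 6.0027 9.6294] v=[3.9092 -0.2628 -2.2403]
Step 5: x=[5.3669 6.2466 8.9910] v=[2.0583 0.9754 -2.5537]
Max displacement = 2.3669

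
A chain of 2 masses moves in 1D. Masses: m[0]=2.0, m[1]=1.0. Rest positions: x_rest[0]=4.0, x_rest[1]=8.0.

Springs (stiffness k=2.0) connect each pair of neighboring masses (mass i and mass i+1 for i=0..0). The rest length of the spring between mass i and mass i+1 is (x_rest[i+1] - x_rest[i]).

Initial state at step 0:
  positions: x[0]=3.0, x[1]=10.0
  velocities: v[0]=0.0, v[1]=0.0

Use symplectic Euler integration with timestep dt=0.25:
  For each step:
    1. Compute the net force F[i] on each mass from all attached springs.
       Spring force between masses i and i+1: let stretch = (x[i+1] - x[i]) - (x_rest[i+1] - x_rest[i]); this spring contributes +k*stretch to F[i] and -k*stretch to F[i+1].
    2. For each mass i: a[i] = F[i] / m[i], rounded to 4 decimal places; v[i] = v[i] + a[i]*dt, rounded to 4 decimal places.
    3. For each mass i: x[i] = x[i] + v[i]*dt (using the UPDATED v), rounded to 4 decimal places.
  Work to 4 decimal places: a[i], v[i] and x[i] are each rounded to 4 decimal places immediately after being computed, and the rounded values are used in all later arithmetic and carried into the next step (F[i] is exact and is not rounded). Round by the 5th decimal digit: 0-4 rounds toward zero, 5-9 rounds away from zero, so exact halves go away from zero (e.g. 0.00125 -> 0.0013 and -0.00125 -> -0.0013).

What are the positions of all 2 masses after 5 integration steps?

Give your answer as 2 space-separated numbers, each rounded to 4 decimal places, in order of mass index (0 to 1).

Answer: 4.7559 6.4886

Derivation:
Step 0: x=[3.0000 10.0000] v=[0.0000 0.0000]
Step 1: x=[3.1875 9.6250] v=[0.7500 -1.5000]
Step 2: x=[3.5274 8.9453] v=[1.3594 -2.7188]
Step 3: x=[3.9559 8.0884] v=[1.7139 -3.4278]
Step 4: x=[4.3927 7.2149] v=[1.7470 -3.4941]
Step 5: x=[4.7559 6.4886] v=[1.4526 -2.9052]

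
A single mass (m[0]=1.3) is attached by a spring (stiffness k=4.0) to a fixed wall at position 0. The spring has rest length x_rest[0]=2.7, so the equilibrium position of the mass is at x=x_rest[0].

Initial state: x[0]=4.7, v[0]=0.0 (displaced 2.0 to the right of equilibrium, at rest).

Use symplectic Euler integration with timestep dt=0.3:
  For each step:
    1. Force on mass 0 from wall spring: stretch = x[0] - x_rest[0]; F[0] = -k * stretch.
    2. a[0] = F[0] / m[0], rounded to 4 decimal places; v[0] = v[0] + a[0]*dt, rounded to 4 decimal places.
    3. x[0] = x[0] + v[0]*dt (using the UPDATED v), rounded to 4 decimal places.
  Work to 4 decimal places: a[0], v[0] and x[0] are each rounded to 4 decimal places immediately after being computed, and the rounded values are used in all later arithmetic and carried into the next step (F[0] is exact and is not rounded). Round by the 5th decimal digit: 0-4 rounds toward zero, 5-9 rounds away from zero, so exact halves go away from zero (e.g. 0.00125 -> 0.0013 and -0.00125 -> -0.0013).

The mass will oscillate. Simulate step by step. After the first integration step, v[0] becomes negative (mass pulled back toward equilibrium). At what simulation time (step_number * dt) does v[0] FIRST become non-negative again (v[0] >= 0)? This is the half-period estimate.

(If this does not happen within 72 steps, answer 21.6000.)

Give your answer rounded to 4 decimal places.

Answer: 1.8000

Derivation:
Step 0: x=[4.7000] v=[0.0000]
Step 1: x=[4.1462] v=[-1.8461]
Step 2: x=[3.1919] v=[-3.1810]
Step 3: x=[2.1014] v=[-3.6351]
Step 4: x=[1.1766] v=[-3.0826]
Step 5: x=[0.6737] v=[-1.6764]
Step 6: x=[0.7319] v=[0.1940]
First v>=0 after going negative at step 6, time=1.8000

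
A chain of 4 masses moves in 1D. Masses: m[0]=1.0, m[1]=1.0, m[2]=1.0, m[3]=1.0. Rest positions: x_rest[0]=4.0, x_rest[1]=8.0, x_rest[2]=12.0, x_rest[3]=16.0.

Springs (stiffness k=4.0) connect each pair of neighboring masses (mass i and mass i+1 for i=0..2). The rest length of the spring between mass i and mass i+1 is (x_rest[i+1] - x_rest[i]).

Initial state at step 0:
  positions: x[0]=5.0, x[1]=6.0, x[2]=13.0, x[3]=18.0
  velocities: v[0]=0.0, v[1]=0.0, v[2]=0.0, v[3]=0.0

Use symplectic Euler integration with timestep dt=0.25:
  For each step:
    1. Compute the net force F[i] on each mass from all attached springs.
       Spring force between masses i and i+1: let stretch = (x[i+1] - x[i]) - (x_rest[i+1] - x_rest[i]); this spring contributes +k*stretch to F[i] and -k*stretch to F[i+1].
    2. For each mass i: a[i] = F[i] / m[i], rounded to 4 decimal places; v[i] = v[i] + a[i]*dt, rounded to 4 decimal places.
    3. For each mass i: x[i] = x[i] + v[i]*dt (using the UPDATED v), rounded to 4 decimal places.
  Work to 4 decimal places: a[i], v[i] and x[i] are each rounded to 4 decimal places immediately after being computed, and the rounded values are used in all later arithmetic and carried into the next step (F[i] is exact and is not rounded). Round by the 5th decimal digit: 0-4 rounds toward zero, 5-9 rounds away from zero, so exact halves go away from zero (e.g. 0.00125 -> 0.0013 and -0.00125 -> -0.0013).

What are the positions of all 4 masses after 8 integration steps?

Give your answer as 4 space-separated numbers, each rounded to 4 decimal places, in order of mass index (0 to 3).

Answer: 6.3686 8.2205 10.6626 16.7488

Derivation:
Step 0: x=[5.0000 6.0000 13.0000 18.0000] v=[0.0000 0.0000 0.0000 0.0000]
Step 1: x=[4.2500 7.5000 12.5000 17.7500] v=[-3.0000 6.0000 -2.0000 -1.0000]
Step 2: x=[3.3125 9.4375 12.0625 17.1875] v=[-3.7500 7.7500 -1.7500 -2.2500]
Step 3: x=[2.9063 10.5000 12.2500 16.3438] v=[-1.6250 4.2500 0.7500 -3.3750]
Step 4: x=[3.3985 10.1016 13.0235 15.4766] v=[1.9687 -1.5937 3.0938 -3.4688]
Step 5: x=[4.5665 8.7579 13.6798 14.9961] v=[4.6718 -5.3749 2.6250 -1.9219]
Step 6: x=[5.7823 7.5968 13.4347 15.1866] v=[4.8632 -4.6444 -0.9806 0.7618]
Step 7: x=[6.4517 7.4416 12.1681 15.9391] v=[2.6777 -0.6210 -5.0666 3.0099]
Step 8: x=[6.3686 8.2205 10.6626 16.7488] v=[-0.3324 3.1156 -6.0221 3.2389]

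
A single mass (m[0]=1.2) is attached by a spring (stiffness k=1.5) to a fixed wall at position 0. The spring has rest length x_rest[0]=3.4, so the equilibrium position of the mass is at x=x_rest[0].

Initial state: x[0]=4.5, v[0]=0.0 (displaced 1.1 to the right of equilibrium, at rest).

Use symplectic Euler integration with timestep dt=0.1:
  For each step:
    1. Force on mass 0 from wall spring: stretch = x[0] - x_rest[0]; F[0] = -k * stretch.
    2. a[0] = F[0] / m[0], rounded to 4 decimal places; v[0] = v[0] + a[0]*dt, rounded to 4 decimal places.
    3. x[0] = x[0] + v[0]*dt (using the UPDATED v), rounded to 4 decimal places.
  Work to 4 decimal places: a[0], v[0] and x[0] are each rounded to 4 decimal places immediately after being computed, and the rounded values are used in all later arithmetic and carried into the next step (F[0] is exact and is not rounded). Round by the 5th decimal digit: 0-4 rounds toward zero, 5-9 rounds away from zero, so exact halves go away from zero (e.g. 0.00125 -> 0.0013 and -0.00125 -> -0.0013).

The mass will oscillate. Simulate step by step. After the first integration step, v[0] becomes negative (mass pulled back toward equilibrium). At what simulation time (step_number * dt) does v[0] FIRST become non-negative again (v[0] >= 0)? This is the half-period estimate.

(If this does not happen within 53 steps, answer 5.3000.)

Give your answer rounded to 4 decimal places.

Step 0: x=[4.5000] v=[0.0000]
Step 1: x=[4.4863] v=[-0.1375]
Step 2: x=[4.4590] v=[-0.2733]
Step 3: x=[4.4184] v=[-0.4057]
Step 4: x=[4.3651] v=[-0.5330]
Step 5: x=[4.2997] v=[-0.6536]
Step 6: x=[4.2231] v=[-0.7661]
Step 7: x=[4.1362] v=[-0.8690]
Step 8: x=[4.0401] v=[-0.9610]
Step 9: x=[3.9360] v=[-1.0410]
Step 10: x=[3.8252] v=[-1.1080]
Step 11: x=[3.7091] v=[-1.1612]
Step 12: x=[3.5891] v=[-1.1998]
Step 13: x=[3.4668] v=[-1.2234]
Step 14: x=[3.3436] v=[-1.2318]
Step 15: x=[3.2211] v=[-1.2248]
Step 16: x=[3.1009] v=[-1.2024]
Step 17: x=[2.9844] v=[-1.1650]
Step 18: x=[2.8731] v=[-1.1131]
Step 19: x=[2.7684] v=[-1.0472]
Step 20: x=[2.6716] v=[-0.9683]
Step 21: x=[2.5839] v=[-0.8773]
Step 22: x=[2.5064] v=[-0.7753]
Step 23: x=[2.4400] v=[-0.6636]
Step 24: x=[2.3856] v=[-0.5436]
Step 25: x=[2.3439] v=[-0.4168]
Step 26: x=[2.3154] v=[-0.2848]
Step 27: x=[2.3005] v=[-0.1492]
Step 28: x=[2.2993] v=[-0.0118]
Step 29: x=[2.3119] v=[0.1258]
First v>=0 after going negative at step 29, time=2.9000

Answer: 2.9000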